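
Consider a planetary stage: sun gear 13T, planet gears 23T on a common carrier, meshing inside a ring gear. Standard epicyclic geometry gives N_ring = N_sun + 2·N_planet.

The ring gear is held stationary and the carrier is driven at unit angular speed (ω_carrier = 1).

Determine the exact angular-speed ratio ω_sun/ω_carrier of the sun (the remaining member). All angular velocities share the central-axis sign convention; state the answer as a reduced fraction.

N_ring = 13 + 2·23 = 59
13(ω_s−ω_c) = −59(ω_r−ω_c),  ω_r=0, ω_c=1
ω_s = 1 − (59/13)(0−1) = 72/13
ω_s/ω_c = 72/13

72/13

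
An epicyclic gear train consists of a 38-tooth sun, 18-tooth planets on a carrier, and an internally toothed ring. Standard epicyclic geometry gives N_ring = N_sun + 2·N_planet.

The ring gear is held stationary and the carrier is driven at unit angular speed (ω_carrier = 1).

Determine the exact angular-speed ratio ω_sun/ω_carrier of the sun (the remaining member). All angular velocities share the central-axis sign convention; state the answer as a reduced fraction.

56/19

N_ring = 38 + 2·18 = 74
38(ω_s−ω_c) = −74(ω_r−ω_c),  ω_r=0, ω_c=1
ω_s = 1 − (74/38)(0−1) = 56/19
ω_s/ω_c = 56/19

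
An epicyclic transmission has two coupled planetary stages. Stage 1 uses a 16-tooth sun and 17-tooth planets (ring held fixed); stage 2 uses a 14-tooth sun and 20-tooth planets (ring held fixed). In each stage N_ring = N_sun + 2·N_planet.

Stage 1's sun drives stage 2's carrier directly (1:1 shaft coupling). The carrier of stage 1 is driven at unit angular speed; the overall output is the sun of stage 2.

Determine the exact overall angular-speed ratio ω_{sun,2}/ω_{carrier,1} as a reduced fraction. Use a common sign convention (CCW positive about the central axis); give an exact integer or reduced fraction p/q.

561/28

Stage 1: N_ring = 16 + 2·17 = 50
Stage 1: 16(ω_s−ω_c) = −50(ω_r−ω_c),  ω_r=0, ω_c=1
Stage 1: ω_s = 1 − (50/16)(0−1) = 33/8
  ⇒ ω_s¹/ω_c¹ = 33/8
Stage 2: N_ring = 14 + 2·20 = 54
Stage 2: 14(ω_s−ω_c) = −54(ω_r−ω_c),  ω_r=0, ω_c=1
Stage 2: ω_s = 1 − (54/14)(0−1) = 34/7
  ⇒ ω_s²/ω_c² = 34/7
Coupling ω_c² = ω_s¹ ⇒ overall = 33/8 × 34/7 = 561/28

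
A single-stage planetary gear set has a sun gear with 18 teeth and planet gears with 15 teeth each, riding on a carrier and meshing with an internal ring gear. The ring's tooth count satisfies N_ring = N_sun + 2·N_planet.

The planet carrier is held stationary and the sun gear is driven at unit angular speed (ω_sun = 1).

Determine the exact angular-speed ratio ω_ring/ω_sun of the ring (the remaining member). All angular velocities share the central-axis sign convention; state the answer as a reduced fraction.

N_ring = 18 + 2·15 = 48
18(ω_s−ω_c) = −48(ω_r−ω_c),  ω_c=0, ω_s=1
ω_r = 0 − (18/48)(1−0) = -3/8
ω_r/ω_s = -3/8

-3/8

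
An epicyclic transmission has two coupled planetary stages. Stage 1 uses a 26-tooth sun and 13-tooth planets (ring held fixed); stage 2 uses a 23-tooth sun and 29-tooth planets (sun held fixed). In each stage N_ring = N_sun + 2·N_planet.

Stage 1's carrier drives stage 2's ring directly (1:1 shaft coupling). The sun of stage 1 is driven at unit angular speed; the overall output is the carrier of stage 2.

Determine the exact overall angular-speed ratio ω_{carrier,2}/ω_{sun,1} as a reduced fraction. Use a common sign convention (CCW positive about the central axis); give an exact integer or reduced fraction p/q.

27/104

Stage 1: N_ring = 26 + 2·13 = 52
Stage 1: 26(ω_s−ω_c) = −52(ω_r−ω_c),  ω_r=0, ω_s=1
Stage 1: 26(1−ω_c) = −52(0−ω_c)  ⇒  78ω_c = 26  ⇒  ω_c = 1/3
  ⇒ ω_c¹/ω_s¹ = 1/3
Stage 2: N_ring = 23 + 2·29 = 81
Stage 2: 23(ω_s−ω_c) = −81(ω_r−ω_c),  ω_s=0, ω_r=1
Stage 2: 23(0−ω_c) = −81(1−ω_c)  ⇒  104ω_c = 81  ⇒  ω_c = 81/104
  ⇒ ω_c²/ω_r² = 81/104
Coupling ω_r² = ω_c¹ ⇒ overall = 1/3 × 81/104 = 27/104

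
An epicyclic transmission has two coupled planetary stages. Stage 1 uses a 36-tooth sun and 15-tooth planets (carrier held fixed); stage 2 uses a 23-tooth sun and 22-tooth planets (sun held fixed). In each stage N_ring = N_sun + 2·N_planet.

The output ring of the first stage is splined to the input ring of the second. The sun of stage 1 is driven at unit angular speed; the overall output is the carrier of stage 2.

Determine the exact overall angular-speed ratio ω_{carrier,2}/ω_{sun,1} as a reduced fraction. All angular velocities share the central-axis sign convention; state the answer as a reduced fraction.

Stage 1: N_ring = 36 + 2·15 = 66
Stage 1: 36(ω_s−ω_c) = −66(ω_r−ω_c),  ω_c=0, ω_s=1
Stage 1: ω_r = 0 − (36/66)(1−0) = -6/11
  ⇒ ω_r¹/ω_s¹ = -6/11
Stage 2: N_ring = 23 + 2·22 = 67
Stage 2: 23(ω_s−ω_c) = −67(ω_r−ω_c),  ω_s=0, ω_r=1
Stage 2: 23(0−ω_c) = −67(1−ω_c)  ⇒  90ω_c = 67  ⇒  ω_c = 67/90
  ⇒ ω_c²/ω_r² = 67/90
Coupling ω_r² = ω_r¹ ⇒ overall = -6/11 × 67/90 = -67/165

-67/165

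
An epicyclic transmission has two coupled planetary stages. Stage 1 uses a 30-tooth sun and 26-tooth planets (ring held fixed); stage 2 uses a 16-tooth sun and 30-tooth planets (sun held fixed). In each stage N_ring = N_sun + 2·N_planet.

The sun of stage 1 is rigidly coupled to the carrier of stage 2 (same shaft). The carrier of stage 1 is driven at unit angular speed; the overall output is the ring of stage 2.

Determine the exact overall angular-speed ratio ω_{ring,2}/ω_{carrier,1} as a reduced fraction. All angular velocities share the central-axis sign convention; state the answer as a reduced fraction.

1288/285

Stage 1: N_ring = 30 + 2·26 = 82
Stage 1: 30(ω_s−ω_c) = −82(ω_r−ω_c),  ω_r=0, ω_c=1
Stage 1: ω_s = 1 − (82/30)(0−1) = 56/15
  ⇒ ω_s¹/ω_c¹ = 56/15
Stage 2: N_ring = 16 + 2·30 = 76
Stage 2: 16(ω_s−ω_c) = −76(ω_r−ω_c),  ω_s=0, ω_c=1
Stage 2: ω_r = 1 − (16/76)(0−1) = 23/19
  ⇒ ω_r²/ω_c² = 23/19
Coupling ω_c² = ω_s¹ ⇒ overall = 56/15 × 23/19 = 1288/285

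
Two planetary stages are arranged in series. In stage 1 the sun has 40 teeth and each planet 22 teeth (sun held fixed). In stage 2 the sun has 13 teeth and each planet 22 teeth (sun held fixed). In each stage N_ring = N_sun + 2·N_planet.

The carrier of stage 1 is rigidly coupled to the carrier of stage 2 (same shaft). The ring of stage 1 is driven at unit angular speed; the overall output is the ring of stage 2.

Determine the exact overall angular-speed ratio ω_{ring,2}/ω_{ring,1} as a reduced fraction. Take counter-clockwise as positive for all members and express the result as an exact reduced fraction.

Stage 1: N_ring = 40 + 2·22 = 84
Stage 1: 40(ω_s−ω_c) = −84(ω_r−ω_c),  ω_s=0, ω_r=1
Stage 1: 40(0−ω_c) = −84(1−ω_c)  ⇒  124ω_c = 84  ⇒  ω_c = 21/31
  ⇒ ω_c¹/ω_r¹ = 21/31
Stage 2: N_ring = 13 + 2·22 = 57
Stage 2: 13(ω_s−ω_c) = −57(ω_r−ω_c),  ω_s=0, ω_c=1
Stage 2: ω_r = 1 − (13/57)(0−1) = 70/57
  ⇒ ω_r²/ω_c² = 70/57
Coupling ω_c² = ω_c¹ ⇒ overall = 21/31 × 70/57 = 490/589

490/589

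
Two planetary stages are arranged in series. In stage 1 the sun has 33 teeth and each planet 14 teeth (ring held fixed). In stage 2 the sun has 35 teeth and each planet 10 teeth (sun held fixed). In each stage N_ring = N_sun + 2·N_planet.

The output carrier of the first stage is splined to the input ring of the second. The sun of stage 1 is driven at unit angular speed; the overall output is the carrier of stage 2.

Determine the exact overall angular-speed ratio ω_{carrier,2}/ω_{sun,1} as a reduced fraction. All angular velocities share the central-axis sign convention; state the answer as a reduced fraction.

121/564

Stage 1: N_ring = 33 + 2·14 = 61
Stage 1: 33(ω_s−ω_c) = −61(ω_r−ω_c),  ω_r=0, ω_s=1
Stage 1: 33(1−ω_c) = −61(0−ω_c)  ⇒  94ω_c = 33  ⇒  ω_c = 33/94
  ⇒ ω_c¹/ω_s¹ = 33/94
Stage 2: N_ring = 35 + 2·10 = 55
Stage 2: 35(ω_s−ω_c) = −55(ω_r−ω_c),  ω_s=0, ω_r=1
Stage 2: 35(0−ω_c) = −55(1−ω_c)  ⇒  90ω_c = 55  ⇒  ω_c = 11/18
  ⇒ ω_c²/ω_r² = 11/18
Coupling ω_r² = ω_c¹ ⇒ overall = 33/94 × 11/18 = 121/564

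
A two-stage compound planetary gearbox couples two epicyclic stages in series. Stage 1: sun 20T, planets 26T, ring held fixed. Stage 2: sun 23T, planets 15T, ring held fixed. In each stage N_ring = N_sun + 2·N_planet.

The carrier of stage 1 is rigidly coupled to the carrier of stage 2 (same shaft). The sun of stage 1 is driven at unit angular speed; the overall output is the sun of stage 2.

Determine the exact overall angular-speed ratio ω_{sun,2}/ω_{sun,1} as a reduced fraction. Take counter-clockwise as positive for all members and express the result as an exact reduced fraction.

Stage 1: N_ring = 20 + 2·26 = 72
Stage 1: 20(ω_s−ω_c) = −72(ω_r−ω_c),  ω_r=0, ω_s=1
Stage 1: 20(1−ω_c) = −72(0−ω_c)  ⇒  92ω_c = 20  ⇒  ω_c = 5/23
  ⇒ ω_c¹/ω_s¹ = 5/23
Stage 2: N_ring = 23 + 2·15 = 53
Stage 2: 23(ω_s−ω_c) = −53(ω_r−ω_c),  ω_r=0, ω_c=1
Stage 2: ω_s = 1 − (53/23)(0−1) = 76/23
  ⇒ ω_s²/ω_c² = 76/23
Coupling ω_c² = ω_c¹ ⇒ overall = 5/23 × 76/23 = 380/529

380/529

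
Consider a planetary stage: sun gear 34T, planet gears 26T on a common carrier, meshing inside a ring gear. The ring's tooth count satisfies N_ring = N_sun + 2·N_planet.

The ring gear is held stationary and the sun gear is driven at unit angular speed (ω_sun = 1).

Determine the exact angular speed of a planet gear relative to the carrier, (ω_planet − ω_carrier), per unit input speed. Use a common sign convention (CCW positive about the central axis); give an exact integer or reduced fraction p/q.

N_ring = 34 + 2·26 = 86
34(ω_s−ω_c) = −86(ω_r−ω_c),  ω_r=0, ω_s=1
34(1−ω_c) = −86(0−ω_c)  ⇒  120ω_c = 34  ⇒  ω_c = 17/60
sun–planet: 34·(1−17/60) = −26·(ω_p−ω_c)  ⇒  ω_p−ω_c = −(34/26)·(43/60) = -731/780

-731/780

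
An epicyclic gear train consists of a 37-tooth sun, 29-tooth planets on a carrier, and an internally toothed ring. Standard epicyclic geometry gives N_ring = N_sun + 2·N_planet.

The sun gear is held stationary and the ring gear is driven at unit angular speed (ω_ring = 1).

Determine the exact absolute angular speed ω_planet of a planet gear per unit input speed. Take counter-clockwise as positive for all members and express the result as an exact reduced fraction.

N_ring = 37 + 2·29 = 95
37(ω_s−ω_c) = −95(ω_r−ω_c),  ω_s=0, ω_r=1
37(0−ω_c) = −95(1−ω_c)  ⇒  132ω_c = 95  ⇒  ω_c = 95/132
sun–planet: 37·(0−95/132) = −29·(ω_p−ω_c)  ⇒  ω_p−ω_c = −(37/29)·(-95/132) = 3515/3828
ω_p = 95/132 + 3515/3828 = 95/58

95/58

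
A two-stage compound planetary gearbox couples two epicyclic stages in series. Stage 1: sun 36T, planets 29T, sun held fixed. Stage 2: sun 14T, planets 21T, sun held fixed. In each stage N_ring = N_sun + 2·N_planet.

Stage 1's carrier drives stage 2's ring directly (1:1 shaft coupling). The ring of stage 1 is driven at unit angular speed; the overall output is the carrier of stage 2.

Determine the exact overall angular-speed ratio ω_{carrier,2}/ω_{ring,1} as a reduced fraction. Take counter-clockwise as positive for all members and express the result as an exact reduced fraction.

Stage 1: N_ring = 36 + 2·29 = 94
Stage 1: 36(ω_s−ω_c) = −94(ω_r−ω_c),  ω_s=0, ω_r=1
Stage 1: 36(0−ω_c) = −94(1−ω_c)  ⇒  130ω_c = 94  ⇒  ω_c = 47/65
  ⇒ ω_c¹/ω_r¹ = 47/65
Stage 2: N_ring = 14 + 2·21 = 56
Stage 2: 14(ω_s−ω_c) = −56(ω_r−ω_c),  ω_s=0, ω_r=1
Stage 2: 14(0−ω_c) = −56(1−ω_c)  ⇒  70ω_c = 56  ⇒  ω_c = 4/5
  ⇒ ω_c²/ω_r² = 4/5
Coupling ω_r² = ω_c¹ ⇒ overall = 47/65 × 4/5 = 188/325

188/325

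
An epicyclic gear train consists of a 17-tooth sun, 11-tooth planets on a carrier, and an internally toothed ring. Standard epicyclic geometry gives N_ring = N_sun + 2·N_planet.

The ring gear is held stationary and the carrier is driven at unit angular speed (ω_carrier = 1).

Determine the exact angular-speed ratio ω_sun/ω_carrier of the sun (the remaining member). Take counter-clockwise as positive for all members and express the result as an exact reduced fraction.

56/17

N_ring = 17 + 2·11 = 39
17(ω_s−ω_c) = −39(ω_r−ω_c),  ω_r=0, ω_c=1
ω_s = 1 − (39/17)(0−1) = 56/17
ω_s/ω_c = 56/17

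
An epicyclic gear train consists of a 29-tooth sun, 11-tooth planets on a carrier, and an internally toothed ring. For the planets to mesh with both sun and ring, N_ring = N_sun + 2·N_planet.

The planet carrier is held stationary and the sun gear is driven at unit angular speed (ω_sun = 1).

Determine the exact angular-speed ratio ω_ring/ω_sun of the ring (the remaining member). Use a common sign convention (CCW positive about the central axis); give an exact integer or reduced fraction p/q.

N_ring = 29 + 2·11 = 51
29(ω_s−ω_c) = −51(ω_r−ω_c),  ω_c=0, ω_s=1
ω_r = 0 − (29/51)(1−0) = -29/51
ω_r/ω_s = -29/51

-29/51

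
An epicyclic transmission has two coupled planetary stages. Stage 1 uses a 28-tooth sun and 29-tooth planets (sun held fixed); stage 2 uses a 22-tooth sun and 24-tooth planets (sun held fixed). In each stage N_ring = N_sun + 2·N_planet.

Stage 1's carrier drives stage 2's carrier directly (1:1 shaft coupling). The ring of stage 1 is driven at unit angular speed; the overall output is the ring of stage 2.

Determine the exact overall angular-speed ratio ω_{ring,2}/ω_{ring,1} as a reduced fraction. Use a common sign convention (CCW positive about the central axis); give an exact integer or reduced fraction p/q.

1978/1995

Stage 1: N_ring = 28 + 2·29 = 86
Stage 1: 28(ω_s−ω_c) = −86(ω_r−ω_c),  ω_s=0, ω_r=1
Stage 1: 28(0−ω_c) = −86(1−ω_c)  ⇒  114ω_c = 86  ⇒  ω_c = 43/57
  ⇒ ω_c¹/ω_r¹ = 43/57
Stage 2: N_ring = 22 + 2·24 = 70
Stage 2: 22(ω_s−ω_c) = −70(ω_r−ω_c),  ω_s=0, ω_c=1
Stage 2: ω_r = 1 − (22/70)(0−1) = 46/35
  ⇒ ω_r²/ω_c² = 46/35
Coupling ω_c² = ω_c¹ ⇒ overall = 43/57 × 46/35 = 1978/1995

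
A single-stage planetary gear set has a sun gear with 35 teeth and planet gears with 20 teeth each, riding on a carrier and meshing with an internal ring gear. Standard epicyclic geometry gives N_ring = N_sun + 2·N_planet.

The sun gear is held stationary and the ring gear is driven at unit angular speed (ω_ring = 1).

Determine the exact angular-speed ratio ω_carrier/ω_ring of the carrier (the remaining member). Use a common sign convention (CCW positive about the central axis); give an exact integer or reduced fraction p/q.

15/22

N_ring = 35 + 2·20 = 75
35(ω_s−ω_c) = −75(ω_r−ω_c),  ω_s=0, ω_r=1
35(0−ω_c) = −75(1−ω_c)  ⇒  110ω_c = 75  ⇒  ω_c = 15/22
ω_c/ω_r = 15/22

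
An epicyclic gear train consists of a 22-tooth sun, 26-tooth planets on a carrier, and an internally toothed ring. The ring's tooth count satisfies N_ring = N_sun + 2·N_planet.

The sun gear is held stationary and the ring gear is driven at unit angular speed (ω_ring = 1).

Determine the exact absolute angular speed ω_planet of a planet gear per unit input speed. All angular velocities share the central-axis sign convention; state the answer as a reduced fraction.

37/26

N_ring = 22 + 2·26 = 74
22(ω_s−ω_c) = −74(ω_r−ω_c),  ω_s=0, ω_r=1
22(0−ω_c) = −74(1−ω_c)  ⇒  96ω_c = 74  ⇒  ω_c = 37/48
sun–planet: 22·(0−37/48) = −26·(ω_p−ω_c)  ⇒  ω_p−ω_c = −(22/26)·(-37/48) = 407/624
ω_p = 37/48 + 407/624 = 37/26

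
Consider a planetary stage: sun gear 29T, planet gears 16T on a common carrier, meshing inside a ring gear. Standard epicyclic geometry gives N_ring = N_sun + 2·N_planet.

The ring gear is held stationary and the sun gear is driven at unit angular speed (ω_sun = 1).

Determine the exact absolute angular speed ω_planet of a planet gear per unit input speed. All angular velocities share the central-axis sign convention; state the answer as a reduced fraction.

N_ring = 29 + 2·16 = 61
29(ω_s−ω_c) = −61(ω_r−ω_c),  ω_r=0, ω_s=1
29(1−ω_c) = −61(0−ω_c)  ⇒  90ω_c = 29  ⇒  ω_c = 29/90
sun–planet: 29·(1−29/90) = −16·(ω_p−ω_c)  ⇒  ω_p−ω_c = −(29/16)·(61/90) = -1769/1440
ω_p = 29/90 − 1769/1440 = -29/32

-29/32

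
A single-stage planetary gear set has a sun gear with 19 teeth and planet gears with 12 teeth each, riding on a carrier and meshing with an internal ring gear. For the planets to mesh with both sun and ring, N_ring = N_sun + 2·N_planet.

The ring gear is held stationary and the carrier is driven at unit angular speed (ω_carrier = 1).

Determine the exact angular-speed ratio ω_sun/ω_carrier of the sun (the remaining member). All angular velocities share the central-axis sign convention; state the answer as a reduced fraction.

N_ring = 19 + 2·12 = 43
19(ω_s−ω_c) = −43(ω_r−ω_c),  ω_r=0, ω_c=1
ω_s = 1 − (43/19)(0−1) = 62/19
ω_s/ω_c = 62/19

62/19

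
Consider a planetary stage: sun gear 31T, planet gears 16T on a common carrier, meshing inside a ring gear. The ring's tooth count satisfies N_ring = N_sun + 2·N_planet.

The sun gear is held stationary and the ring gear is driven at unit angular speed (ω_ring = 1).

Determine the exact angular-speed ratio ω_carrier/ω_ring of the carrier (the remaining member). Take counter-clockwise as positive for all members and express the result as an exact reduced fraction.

63/94

N_ring = 31 + 2·16 = 63
31(ω_s−ω_c) = −63(ω_r−ω_c),  ω_s=0, ω_r=1
31(0−ω_c) = −63(1−ω_c)  ⇒  94ω_c = 63  ⇒  ω_c = 63/94
ω_c/ω_r = 63/94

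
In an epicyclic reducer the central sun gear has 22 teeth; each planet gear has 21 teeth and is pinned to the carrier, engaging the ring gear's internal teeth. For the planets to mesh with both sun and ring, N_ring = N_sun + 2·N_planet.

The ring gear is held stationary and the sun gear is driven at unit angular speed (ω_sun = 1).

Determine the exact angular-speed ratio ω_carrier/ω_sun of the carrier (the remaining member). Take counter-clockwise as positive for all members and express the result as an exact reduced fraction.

N_ring = 22 + 2·21 = 64
22(ω_s−ω_c) = −64(ω_r−ω_c),  ω_r=0, ω_s=1
22(1−ω_c) = −64(0−ω_c)  ⇒  86ω_c = 22  ⇒  ω_c = 11/43
ω_c/ω_s = 11/43

11/43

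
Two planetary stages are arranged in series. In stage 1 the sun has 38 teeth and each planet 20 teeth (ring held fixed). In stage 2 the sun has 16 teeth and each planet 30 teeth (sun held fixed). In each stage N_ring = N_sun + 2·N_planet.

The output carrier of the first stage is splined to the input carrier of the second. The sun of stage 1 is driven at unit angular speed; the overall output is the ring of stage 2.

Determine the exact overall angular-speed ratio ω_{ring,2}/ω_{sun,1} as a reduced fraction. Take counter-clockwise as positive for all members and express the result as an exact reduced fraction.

23/58

Stage 1: N_ring = 38 + 2·20 = 78
Stage 1: 38(ω_s−ω_c) = −78(ω_r−ω_c),  ω_r=0, ω_s=1
Stage 1: 38(1−ω_c) = −78(0−ω_c)  ⇒  116ω_c = 38  ⇒  ω_c = 19/58
  ⇒ ω_c¹/ω_s¹ = 19/58
Stage 2: N_ring = 16 + 2·30 = 76
Stage 2: 16(ω_s−ω_c) = −76(ω_r−ω_c),  ω_s=0, ω_c=1
Stage 2: ω_r = 1 − (16/76)(0−1) = 23/19
  ⇒ ω_r²/ω_c² = 23/19
Coupling ω_c² = ω_c¹ ⇒ overall = 19/58 × 23/19 = 23/58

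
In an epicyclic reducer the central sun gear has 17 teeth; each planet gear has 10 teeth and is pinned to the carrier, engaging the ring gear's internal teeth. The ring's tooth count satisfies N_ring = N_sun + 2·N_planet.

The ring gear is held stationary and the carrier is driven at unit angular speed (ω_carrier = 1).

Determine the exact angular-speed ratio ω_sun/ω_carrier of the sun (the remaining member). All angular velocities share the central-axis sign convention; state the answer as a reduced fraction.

N_ring = 17 + 2·10 = 37
17(ω_s−ω_c) = −37(ω_r−ω_c),  ω_r=0, ω_c=1
ω_s = 1 − (37/17)(0−1) = 54/17
ω_s/ω_c = 54/17

54/17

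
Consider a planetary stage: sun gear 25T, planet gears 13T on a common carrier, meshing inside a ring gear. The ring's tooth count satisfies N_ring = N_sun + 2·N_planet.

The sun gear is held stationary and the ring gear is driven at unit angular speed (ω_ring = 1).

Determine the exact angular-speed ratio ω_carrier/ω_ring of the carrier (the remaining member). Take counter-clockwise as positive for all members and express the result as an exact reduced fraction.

N_ring = 25 + 2·13 = 51
25(ω_s−ω_c) = −51(ω_r−ω_c),  ω_s=0, ω_r=1
25(0−ω_c) = −51(1−ω_c)  ⇒  76ω_c = 51  ⇒  ω_c = 51/76
ω_c/ω_r = 51/76

51/76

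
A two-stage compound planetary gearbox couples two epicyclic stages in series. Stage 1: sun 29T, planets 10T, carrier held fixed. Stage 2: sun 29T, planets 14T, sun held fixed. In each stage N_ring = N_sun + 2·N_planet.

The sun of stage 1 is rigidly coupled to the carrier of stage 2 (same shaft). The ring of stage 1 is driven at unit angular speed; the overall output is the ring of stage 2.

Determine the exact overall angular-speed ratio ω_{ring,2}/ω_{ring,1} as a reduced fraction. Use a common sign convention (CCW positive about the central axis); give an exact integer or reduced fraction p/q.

-4214/1653

Stage 1: N_ring = 29 + 2·10 = 49
Stage 1: 29(ω_s−ω_c) = −49(ω_r−ω_c),  ω_c=0, ω_r=1
Stage 1: ω_s = 0 − (49/29)(1−0) = -49/29
  ⇒ ω_s¹/ω_r¹ = -49/29
Stage 2: N_ring = 29 + 2·14 = 57
Stage 2: 29(ω_s−ω_c) = −57(ω_r−ω_c),  ω_s=0, ω_c=1
Stage 2: ω_r = 1 − (29/57)(0−1) = 86/57
  ⇒ ω_r²/ω_c² = 86/57
Coupling ω_c² = ω_s¹ ⇒ overall = -49/29 × 86/57 = -4214/1653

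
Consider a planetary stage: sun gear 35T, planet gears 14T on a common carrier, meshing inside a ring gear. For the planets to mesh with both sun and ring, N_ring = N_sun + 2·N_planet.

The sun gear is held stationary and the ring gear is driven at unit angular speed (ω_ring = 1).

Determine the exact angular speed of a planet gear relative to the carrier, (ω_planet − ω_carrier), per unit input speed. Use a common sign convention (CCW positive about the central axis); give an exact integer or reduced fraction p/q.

45/28

N_ring = 35 + 2·14 = 63
35(ω_s−ω_c) = −63(ω_r−ω_c),  ω_s=0, ω_r=1
35(0−ω_c) = −63(1−ω_c)  ⇒  98ω_c = 63  ⇒  ω_c = 9/14
sun–planet: 35·(0−9/14) = −14·(ω_p−ω_c)  ⇒  ω_p−ω_c = −(35/14)·(-9/14) = 45/28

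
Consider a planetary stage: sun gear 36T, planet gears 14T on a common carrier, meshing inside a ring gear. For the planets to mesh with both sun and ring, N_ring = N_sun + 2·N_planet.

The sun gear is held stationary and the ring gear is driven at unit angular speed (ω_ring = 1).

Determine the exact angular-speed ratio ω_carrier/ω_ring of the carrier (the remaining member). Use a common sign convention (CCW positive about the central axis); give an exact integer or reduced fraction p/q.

N_ring = 36 + 2·14 = 64
36(ω_s−ω_c) = −64(ω_r−ω_c),  ω_s=0, ω_r=1
36(0−ω_c) = −64(1−ω_c)  ⇒  100ω_c = 64  ⇒  ω_c = 16/25
ω_c/ω_r = 16/25

16/25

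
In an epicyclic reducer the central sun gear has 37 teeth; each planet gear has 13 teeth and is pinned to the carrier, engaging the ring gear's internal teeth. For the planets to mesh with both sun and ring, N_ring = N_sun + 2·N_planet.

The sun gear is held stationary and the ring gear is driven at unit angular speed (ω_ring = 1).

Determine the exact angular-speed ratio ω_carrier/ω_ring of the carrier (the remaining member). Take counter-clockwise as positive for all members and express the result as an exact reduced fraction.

63/100

N_ring = 37 + 2·13 = 63
37(ω_s−ω_c) = −63(ω_r−ω_c),  ω_s=0, ω_r=1
37(0−ω_c) = −63(1−ω_c)  ⇒  100ω_c = 63  ⇒  ω_c = 63/100
ω_c/ω_r = 63/100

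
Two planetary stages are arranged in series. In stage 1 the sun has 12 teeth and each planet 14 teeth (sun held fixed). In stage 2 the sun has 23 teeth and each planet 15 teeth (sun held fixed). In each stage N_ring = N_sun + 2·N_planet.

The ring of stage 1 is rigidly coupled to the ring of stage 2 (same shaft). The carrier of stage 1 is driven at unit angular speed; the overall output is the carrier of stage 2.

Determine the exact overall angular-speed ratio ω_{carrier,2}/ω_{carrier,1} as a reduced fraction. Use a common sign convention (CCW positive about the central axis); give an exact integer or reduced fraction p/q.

689/760

Stage 1: N_ring = 12 + 2·14 = 40
Stage 1: 12(ω_s−ω_c) = −40(ω_r−ω_c),  ω_s=0, ω_c=1
Stage 1: ω_r = 1 − (12/40)(0−1) = 13/10
  ⇒ ω_r¹/ω_c¹ = 13/10
Stage 2: N_ring = 23 + 2·15 = 53
Stage 2: 23(ω_s−ω_c) = −53(ω_r−ω_c),  ω_s=0, ω_r=1
Stage 2: 23(0−ω_c) = −53(1−ω_c)  ⇒  76ω_c = 53  ⇒  ω_c = 53/76
  ⇒ ω_c²/ω_r² = 53/76
Coupling ω_r² = ω_r¹ ⇒ overall = 13/10 × 53/76 = 689/760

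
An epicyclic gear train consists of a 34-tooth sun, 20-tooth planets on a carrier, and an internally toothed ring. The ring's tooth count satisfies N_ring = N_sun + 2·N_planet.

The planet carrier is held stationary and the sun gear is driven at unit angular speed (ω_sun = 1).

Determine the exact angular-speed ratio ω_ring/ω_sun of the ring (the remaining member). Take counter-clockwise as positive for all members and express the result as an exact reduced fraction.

N_ring = 34 + 2·20 = 74
34(ω_s−ω_c) = −74(ω_r−ω_c),  ω_c=0, ω_s=1
ω_r = 0 − (34/74)(1−0) = -17/37
ω_r/ω_s = -17/37

-17/37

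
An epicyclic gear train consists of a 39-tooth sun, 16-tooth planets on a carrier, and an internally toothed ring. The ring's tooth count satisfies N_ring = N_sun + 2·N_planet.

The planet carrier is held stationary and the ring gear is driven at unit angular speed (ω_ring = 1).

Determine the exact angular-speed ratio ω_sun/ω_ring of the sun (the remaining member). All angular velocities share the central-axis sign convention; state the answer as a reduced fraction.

-71/39

N_ring = 39 + 2·16 = 71
39(ω_s−ω_c) = −71(ω_r−ω_c),  ω_c=0, ω_r=1
ω_s = 0 − (71/39)(1−0) = -71/39
ω_s/ω_r = -71/39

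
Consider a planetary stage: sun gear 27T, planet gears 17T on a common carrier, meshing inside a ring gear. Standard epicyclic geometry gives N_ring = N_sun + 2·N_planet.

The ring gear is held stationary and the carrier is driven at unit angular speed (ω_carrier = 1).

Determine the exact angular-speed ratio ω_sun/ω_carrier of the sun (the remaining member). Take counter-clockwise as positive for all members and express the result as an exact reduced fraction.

88/27

N_ring = 27 + 2·17 = 61
27(ω_s−ω_c) = −61(ω_r−ω_c),  ω_r=0, ω_c=1
ω_s = 1 − (61/27)(0−1) = 88/27
ω_s/ω_c = 88/27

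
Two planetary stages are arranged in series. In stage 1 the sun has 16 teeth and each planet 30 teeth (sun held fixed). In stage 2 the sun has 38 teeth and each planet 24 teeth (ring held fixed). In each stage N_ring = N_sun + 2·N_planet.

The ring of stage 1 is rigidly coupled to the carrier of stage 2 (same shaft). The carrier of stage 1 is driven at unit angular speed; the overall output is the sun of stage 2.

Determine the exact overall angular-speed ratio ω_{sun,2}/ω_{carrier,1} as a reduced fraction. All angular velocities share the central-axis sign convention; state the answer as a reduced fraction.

Stage 1: N_ring = 16 + 2·30 = 76
Stage 1: 16(ω_s−ω_c) = −76(ω_r−ω_c),  ω_s=0, ω_c=1
Stage 1: ω_r = 1 − (16/76)(0−1) = 23/19
  ⇒ ω_r¹/ω_c¹ = 23/19
Stage 2: N_ring = 38 + 2·24 = 86
Stage 2: 38(ω_s−ω_c) = −86(ω_r−ω_c),  ω_r=0, ω_c=1
Stage 2: ω_s = 1 − (86/38)(0−1) = 62/19
  ⇒ ω_s²/ω_c² = 62/19
Coupling ω_c² = ω_r¹ ⇒ overall = 23/19 × 62/19 = 1426/361

1426/361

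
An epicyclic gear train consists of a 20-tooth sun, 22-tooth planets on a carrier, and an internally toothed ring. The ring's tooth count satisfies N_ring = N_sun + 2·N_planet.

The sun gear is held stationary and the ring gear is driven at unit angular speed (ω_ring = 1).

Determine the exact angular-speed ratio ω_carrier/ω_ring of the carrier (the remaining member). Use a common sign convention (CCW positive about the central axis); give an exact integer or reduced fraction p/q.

16/21

N_ring = 20 + 2·22 = 64
20(ω_s−ω_c) = −64(ω_r−ω_c),  ω_s=0, ω_r=1
20(0−ω_c) = −64(1−ω_c)  ⇒  84ω_c = 64  ⇒  ω_c = 16/21
ω_c/ω_r = 16/21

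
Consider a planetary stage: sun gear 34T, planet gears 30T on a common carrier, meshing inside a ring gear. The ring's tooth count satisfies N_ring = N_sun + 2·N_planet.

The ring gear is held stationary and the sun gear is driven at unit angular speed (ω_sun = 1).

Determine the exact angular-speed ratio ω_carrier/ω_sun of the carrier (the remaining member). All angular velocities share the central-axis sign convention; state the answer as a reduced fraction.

N_ring = 34 + 2·30 = 94
34(ω_s−ω_c) = −94(ω_r−ω_c),  ω_r=0, ω_s=1
34(1−ω_c) = −94(0−ω_c)  ⇒  128ω_c = 34  ⇒  ω_c = 17/64
ω_c/ω_s = 17/64

17/64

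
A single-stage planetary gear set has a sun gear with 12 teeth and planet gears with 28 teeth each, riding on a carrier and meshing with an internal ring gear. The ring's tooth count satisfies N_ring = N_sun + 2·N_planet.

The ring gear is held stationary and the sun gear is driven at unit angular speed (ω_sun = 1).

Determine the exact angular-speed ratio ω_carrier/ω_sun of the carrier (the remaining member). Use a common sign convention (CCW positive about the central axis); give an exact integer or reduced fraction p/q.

N_ring = 12 + 2·28 = 68
12(ω_s−ω_c) = −68(ω_r−ω_c),  ω_r=0, ω_s=1
12(1−ω_c) = −68(0−ω_c)  ⇒  80ω_c = 12  ⇒  ω_c = 3/20
ω_c/ω_s = 3/20

3/20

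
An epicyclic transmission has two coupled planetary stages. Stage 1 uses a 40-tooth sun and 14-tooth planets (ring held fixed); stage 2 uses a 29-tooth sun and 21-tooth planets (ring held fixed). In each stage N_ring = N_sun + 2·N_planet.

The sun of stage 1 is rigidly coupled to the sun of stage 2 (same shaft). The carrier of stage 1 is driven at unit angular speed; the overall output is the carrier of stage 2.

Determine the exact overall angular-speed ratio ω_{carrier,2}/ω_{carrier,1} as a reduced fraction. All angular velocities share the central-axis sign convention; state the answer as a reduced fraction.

Stage 1: N_ring = 40 + 2·14 = 68
Stage 1: 40(ω_s−ω_c) = −68(ω_r−ω_c),  ω_r=0, ω_c=1
Stage 1: ω_s = 1 − (68/40)(0−1) = 27/10
  ⇒ ω_s¹/ω_c¹ = 27/10
Stage 2: N_ring = 29 + 2·21 = 71
Stage 2: 29(ω_s−ω_c) = −71(ω_r−ω_c),  ω_r=0, ω_s=1
Stage 2: 29(1−ω_c) = −71(0−ω_c)  ⇒  100ω_c = 29  ⇒  ω_c = 29/100
  ⇒ ω_c²/ω_s² = 29/100
Coupling ω_s² = ω_s¹ ⇒ overall = 27/10 × 29/100 = 783/1000

783/1000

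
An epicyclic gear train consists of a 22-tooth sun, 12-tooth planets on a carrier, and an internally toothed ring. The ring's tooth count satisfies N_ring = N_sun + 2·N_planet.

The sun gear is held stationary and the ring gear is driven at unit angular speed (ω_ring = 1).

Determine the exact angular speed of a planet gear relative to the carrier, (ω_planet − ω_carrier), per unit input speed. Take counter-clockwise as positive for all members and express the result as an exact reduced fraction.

N_ring = 22 + 2·12 = 46
22(ω_s−ω_c) = −46(ω_r−ω_c),  ω_s=0, ω_r=1
22(0−ω_c) = −46(1−ω_c)  ⇒  68ω_c = 46  ⇒  ω_c = 23/34
sun–planet: 22·(0−23/34) = −12·(ω_p−ω_c)  ⇒  ω_p−ω_c = −(22/12)·(-23/34) = 253/204

253/204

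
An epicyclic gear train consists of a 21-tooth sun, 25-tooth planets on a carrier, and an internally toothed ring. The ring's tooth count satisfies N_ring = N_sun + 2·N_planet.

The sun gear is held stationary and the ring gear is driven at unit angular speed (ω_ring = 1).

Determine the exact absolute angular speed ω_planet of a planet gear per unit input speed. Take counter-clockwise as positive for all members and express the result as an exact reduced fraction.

N_ring = 21 + 2·25 = 71
21(ω_s−ω_c) = −71(ω_r−ω_c),  ω_s=0, ω_r=1
21(0−ω_c) = −71(1−ω_c)  ⇒  92ω_c = 71  ⇒  ω_c = 71/92
sun–planet: 21·(0−71/92) = −25·(ω_p−ω_c)  ⇒  ω_p−ω_c = −(21/25)·(-71/92) = 1491/2300
ω_p = 71/92 + 1491/2300 = 71/50

71/50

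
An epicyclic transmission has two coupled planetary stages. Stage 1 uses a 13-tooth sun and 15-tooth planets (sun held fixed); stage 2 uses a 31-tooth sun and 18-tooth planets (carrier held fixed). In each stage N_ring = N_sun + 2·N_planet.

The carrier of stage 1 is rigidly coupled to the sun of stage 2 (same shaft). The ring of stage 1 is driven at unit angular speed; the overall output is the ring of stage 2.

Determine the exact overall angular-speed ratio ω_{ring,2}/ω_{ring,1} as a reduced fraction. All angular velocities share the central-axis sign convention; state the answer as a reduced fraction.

Stage 1: N_ring = 13 + 2·15 = 43
Stage 1: 13(ω_s−ω_c) = −43(ω_r−ω_c),  ω_s=0, ω_r=1
Stage 1: 13(0−ω_c) = −43(1−ω_c)  ⇒  56ω_c = 43  ⇒  ω_c = 43/56
  ⇒ ω_c¹/ω_r¹ = 43/56
Stage 2: N_ring = 31 + 2·18 = 67
Stage 2: 31(ω_s−ω_c) = −67(ω_r−ω_c),  ω_c=0, ω_s=1
Stage 2: ω_r = 0 − (31/67)(1−0) = -31/67
  ⇒ ω_r²/ω_s² = -31/67
Coupling ω_s² = ω_c¹ ⇒ overall = 43/56 × -31/67 = -1333/3752

-1333/3752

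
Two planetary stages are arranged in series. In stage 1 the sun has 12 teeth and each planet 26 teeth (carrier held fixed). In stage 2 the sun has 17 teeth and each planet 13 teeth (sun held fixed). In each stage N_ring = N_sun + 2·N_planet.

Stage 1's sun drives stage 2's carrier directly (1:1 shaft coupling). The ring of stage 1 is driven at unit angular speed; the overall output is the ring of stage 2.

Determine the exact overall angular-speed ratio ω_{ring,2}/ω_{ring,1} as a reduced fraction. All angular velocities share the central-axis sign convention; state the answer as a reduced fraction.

-320/43

Stage 1: N_ring = 12 + 2·26 = 64
Stage 1: 12(ω_s−ω_c) = −64(ω_r−ω_c),  ω_c=0, ω_r=1
Stage 1: ω_s = 0 − (64/12)(1−0) = -16/3
  ⇒ ω_s¹/ω_r¹ = -16/3
Stage 2: N_ring = 17 + 2·13 = 43
Stage 2: 17(ω_s−ω_c) = −43(ω_r−ω_c),  ω_s=0, ω_c=1
Stage 2: ω_r = 1 − (17/43)(0−1) = 60/43
  ⇒ ω_r²/ω_c² = 60/43
Coupling ω_c² = ω_s¹ ⇒ overall = -16/3 × 60/43 = -320/43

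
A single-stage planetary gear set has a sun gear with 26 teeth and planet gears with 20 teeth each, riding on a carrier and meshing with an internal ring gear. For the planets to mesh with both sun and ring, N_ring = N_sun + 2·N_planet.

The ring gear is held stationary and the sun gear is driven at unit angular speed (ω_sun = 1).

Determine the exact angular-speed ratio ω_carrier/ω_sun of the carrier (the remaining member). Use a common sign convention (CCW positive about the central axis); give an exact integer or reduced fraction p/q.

N_ring = 26 + 2·20 = 66
26(ω_s−ω_c) = −66(ω_r−ω_c),  ω_r=0, ω_s=1
26(1−ω_c) = −66(0−ω_c)  ⇒  92ω_c = 26  ⇒  ω_c = 13/46
ω_c/ω_s = 13/46

13/46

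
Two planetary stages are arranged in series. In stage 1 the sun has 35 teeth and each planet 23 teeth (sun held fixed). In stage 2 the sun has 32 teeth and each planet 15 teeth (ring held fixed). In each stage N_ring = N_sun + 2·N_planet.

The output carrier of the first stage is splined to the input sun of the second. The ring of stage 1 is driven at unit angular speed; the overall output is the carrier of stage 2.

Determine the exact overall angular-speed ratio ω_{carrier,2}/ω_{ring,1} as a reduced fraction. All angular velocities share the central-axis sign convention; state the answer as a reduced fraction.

Stage 1: N_ring = 35 + 2·23 = 81
Stage 1: 35(ω_s−ω_c) = −81(ω_r−ω_c),  ω_s=0, ω_r=1
Stage 1: 35(0−ω_c) = −81(1−ω_c)  ⇒  116ω_c = 81  ⇒  ω_c = 81/116
  ⇒ ω_c¹/ω_r¹ = 81/116
Stage 2: N_ring = 32 + 2·15 = 62
Stage 2: 32(ω_s−ω_c) = −62(ω_r−ω_c),  ω_r=0, ω_s=1
Stage 2: 32(1−ω_c) = −62(0−ω_c)  ⇒  94ω_c = 32  ⇒  ω_c = 16/47
  ⇒ ω_c²/ω_s² = 16/47
Coupling ω_s² = ω_c¹ ⇒ overall = 81/116 × 16/47 = 324/1363

324/1363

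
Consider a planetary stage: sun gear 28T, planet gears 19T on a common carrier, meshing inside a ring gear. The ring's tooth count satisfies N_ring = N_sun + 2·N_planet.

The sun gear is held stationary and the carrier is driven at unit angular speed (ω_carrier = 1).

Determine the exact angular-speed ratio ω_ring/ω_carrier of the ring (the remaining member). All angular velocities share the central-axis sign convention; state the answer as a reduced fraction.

47/33

N_ring = 28 + 2·19 = 66
28(ω_s−ω_c) = −66(ω_r−ω_c),  ω_s=0, ω_c=1
ω_r = 1 − (28/66)(0−1) = 47/33
ω_r/ω_c = 47/33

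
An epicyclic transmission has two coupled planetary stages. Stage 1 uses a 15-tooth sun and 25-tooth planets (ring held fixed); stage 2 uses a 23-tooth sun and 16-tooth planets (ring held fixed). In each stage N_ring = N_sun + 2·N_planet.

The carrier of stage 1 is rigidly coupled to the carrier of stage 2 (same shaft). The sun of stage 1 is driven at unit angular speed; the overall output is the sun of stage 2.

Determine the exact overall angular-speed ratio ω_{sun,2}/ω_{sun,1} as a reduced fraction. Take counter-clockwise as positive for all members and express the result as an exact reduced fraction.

117/184

Stage 1: N_ring = 15 + 2·25 = 65
Stage 1: 15(ω_s−ω_c) = −65(ω_r−ω_c),  ω_r=0, ω_s=1
Stage 1: 15(1−ω_c) = −65(0−ω_c)  ⇒  80ω_c = 15  ⇒  ω_c = 3/16
  ⇒ ω_c¹/ω_s¹ = 3/16
Stage 2: N_ring = 23 + 2·16 = 55
Stage 2: 23(ω_s−ω_c) = −55(ω_r−ω_c),  ω_r=0, ω_c=1
Stage 2: ω_s = 1 − (55/23)(0−1) = 78/23
  ⇒ ω_s²/ω_c² = 78/23
Coupling ω_c² = ω_c¹ ⇒ overall = 3/16 × 78/23 = 117/184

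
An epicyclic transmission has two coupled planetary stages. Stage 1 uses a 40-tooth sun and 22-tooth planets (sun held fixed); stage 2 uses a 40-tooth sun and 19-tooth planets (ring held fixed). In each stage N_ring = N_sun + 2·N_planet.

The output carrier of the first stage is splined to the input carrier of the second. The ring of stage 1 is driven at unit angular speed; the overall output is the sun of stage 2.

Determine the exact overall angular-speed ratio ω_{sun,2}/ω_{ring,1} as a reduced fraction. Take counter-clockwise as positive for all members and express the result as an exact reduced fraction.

Stage 1: N_ring = 40 + 2·22 = 84
Stage 1: 40(ω_s−ω_c) = −84(ω_r−ω_c),  ω_s=0, ω_r=1
Stage 1: 40(0−ω_c) = −84(1−ω_c)  ⇒  124ω_c = 84  ⇒  ω_c = 21/31
  ⇒ ω_c¹/ω_r¹ = 21/31
Stage 2: N_ring = 40 + 2·19 = 78
Stage 2: 40(ω_s−ω_c) = −78(ω_r−ω_c),  ω_r=0, ω_c=1
Stage 2: ω_s = 1 − (78/40)(0−1) = 59/20
  ⇒ ω_s²/ω_c² = 59/20
Coupling ω_c² = ω_c¹ ⇒ overall = 21/31 × 59/20 = 1239/620

1239/620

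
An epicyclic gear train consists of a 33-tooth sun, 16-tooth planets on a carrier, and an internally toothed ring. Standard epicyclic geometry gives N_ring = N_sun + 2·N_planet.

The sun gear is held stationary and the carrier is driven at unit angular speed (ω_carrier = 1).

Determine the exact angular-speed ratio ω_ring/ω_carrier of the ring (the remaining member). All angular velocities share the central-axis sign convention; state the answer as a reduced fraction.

N_ring = 33 + 2·16 = 65
33(ω_s−ω_c) = −65(ω_r−ω_c),  ω_s=0, ω_c=1
ω_r = 1 − (33/65)(0−1) = 98/65
ω_r/ω_c = 98/65

98/65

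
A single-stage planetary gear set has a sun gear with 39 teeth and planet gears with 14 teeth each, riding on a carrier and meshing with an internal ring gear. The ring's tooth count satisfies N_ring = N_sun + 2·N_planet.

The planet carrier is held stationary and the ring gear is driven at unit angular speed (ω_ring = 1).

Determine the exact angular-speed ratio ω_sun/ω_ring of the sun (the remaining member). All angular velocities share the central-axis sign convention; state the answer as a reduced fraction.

-67/39

N_ring = 39 + 2·14 = 67
39(ω_s−ω_c) = −67(ω_r−ω_c),  ω_c=0, ω_r=1
ω_s = 0 − (67/39)(1−0) = -67/39
ω_s/ω_r = -67/39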